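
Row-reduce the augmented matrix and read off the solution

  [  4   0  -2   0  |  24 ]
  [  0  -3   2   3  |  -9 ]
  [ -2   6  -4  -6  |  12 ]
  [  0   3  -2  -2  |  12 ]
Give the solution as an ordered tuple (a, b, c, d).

r1 -> 1/4·r1
  [  1   0  -1/2   0  |   6 ]
  [  0  -3     2   3  |  -9 ]
  [ -2   6    -4  -6  |  12 ]
  [  0   3    -2  -2  |  12 ]
r3 -> r3 + 2·r1
  [ 1   0  -1/2   0  |   6 ]
  [ 0  -3     2   3  |  -9 ]
  [ 0   6    -5  -6  |  24 ]
  [ 0   3    -2  -2  |  12 ]
r2 -> -1/3·r2
  [ 1  0  -1/2   0  |   6 ]
  [ 0  1  -2/3  -1  |   3 ]
  [ 0  6    -5  -6  |  24 ]
  [ 0  3    -2  -2  |  12 ]
r3 -> r3 − 6·r2
  [ 1  0  -1/2   0  |   6 ]
  [ 0  1  -2/3  -1  |   3 ]
  [ 0  0    -1   0  |   6 ]
  [ 0  3    -2  -2  |  12 ]
r4 -> r4 − 3·r2
  [ 1  0  -1/2   0  |  6 ]
  [ 0  1  -2/3  -1  |  3 ]
  [ 0  0    -1   0  |  6 ]
  [ 0  0     0   1  |  3 ]
r3 -> -1·r3
  [ 1  0  -1/2   0  |   6 ]
  [ 0  1  -2/3  -1  |   3 ]
  [ 0  0     1   0  |  -6 ]
  [ 0  0     0   1  |   3 ]
r2 -> r2 + r4
  [ 1  0  -1/2  0  |   6 ]
  [ 0  1  -2/3  0  |   6 ]
  [ 0  0     1  0  |  -6 ]
  [ 0  0     0  1  |   3 ]
r2 -> r2 + 2/3·r3
  [ 1  0  -1/2  0  |   6 ]
  [ 0  1     0  0  |   2 ]
  [ 0  0     1  0  |  -6 ]
  [ 0  0     0  1  |   3 ]
r1 -> r1 + 1/2·r3
  [ 1  0  0  0  |   3 ]
  [ 0  1  0  0  |   2 ]
  [ 0  0  1  0  |  -6 ]
  [ 0  0  0  1  |   3 ]
Reading off the last column: a = 3, b = 2, c = -6, d = 3.

(3, 2, -6, 3)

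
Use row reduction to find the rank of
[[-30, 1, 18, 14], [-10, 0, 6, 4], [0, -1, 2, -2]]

rank = 3

Multiply R1 by -1/30.
Add 10 times R1 to R2.
Multiply R2 by -3.
Add R2 to R3.
Multiply R3 by 1/2.
Add 3/5 times R3 to R1.
Add 1/30 times R2 to R1.
The reduced form has 3 nonzero rows.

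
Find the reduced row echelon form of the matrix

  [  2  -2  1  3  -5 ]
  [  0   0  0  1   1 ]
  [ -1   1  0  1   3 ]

[[1, -1, 0, 0, -2], [0, 0, 1, 0, -4], [0, 0, 0, 1, 1]]

R1 → 1/2·R1
  [  1  -1  1/2  3/2  -5/2 ]
  [  0   0    0    1     1 ]
  [ -1   1    0    1     3 ]
R3 → R3 + R1
  [ 1  -1  1/2  3/2  -5/2 ]
  [ 0   0    0    1     1 ]
  [ 0   0  1/2  5/2   1/2 ]
R2 <=> R3
  [ 1  -1  1/2  3/2  -5/2 ]
  [ 0   0  1/2  5/2   1/2 ]
  [ 0   0    0    1     1 ]
R2 → 2·R2
  [ 1  -1  1/2  3/2  -5/2 ]
  [ 0   0    1    5     1 ]
  [ 0   0    0    1     1 ]
R2 → R2 − 5·R3
  [ 1  -1  1/2  3/2  -5/2 ]
  [ 0   0    1    0    -4 ]
  [ 0   0    0    1     1 ]
R1 → R1 − 3/2·R3
  [ 1  -1  1/2  0  -4 ]
  [ 0   0    1  0  -4 ]
  [ 0   0    0  1   1 ]
R1 → R1 − 1/2·R2
  [ 1  -1  0  0  -2 ]
  [ 0   0  1  0  -4 ]
  [ 0   0  0  1   1 ]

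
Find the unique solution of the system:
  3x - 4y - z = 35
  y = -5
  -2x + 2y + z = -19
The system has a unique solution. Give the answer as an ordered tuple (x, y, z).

Form the augmented matrix and row-reduce:
  [  3  -4  -1  |   35 ]
  [  0   1   0  |   -5 ]
  [ -2   2   1  |  -19 ]
Multiply r1 by 1/3.
  [  1  -4/3  -1/3  |  35/3 ]
  [  0     1     0  |    -5 ]
  [ -2     2     1  |   -19 ]
Add 2 times r1 to r3.
  [ 1  -4/3  -1/3  |  35/3 ]
  [ 0     1     0  |    -5 ]
  [ 0  -2/3   1/3  |  13/3 ]
Add 2/3 times r2 to r3.
  [ 1  -4/3  -1/3  |  35/3 ]
  [ 0     1     0  |    -5 ]
  [ 0     0   1/3  |     1 ]
Multiply r3 by 3.
  [ 1  -4/3  -1/3  |  35/3 ]
  [ 0     1     0  |    -5 ]
  [ 0     0     1  |     3 ]
Add 1/3 times r3 to r1.
  [ 1  -4/3  0  |  38/3 ]
  [ 0     1  0  |    -5 ]
  [ 0     0  1  |     3 ]
Add 4/3 times r2 to r1.
  [ 1  0  0  |   6 ]
  [ 0  1  0  |  -5 ]
  [ 0  0  1  |   3 ]
Reading off the last column: x = 6, y = -5, z = 3.

(6, -5, 3)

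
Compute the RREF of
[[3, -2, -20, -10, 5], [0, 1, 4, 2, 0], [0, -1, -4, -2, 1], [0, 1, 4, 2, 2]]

[[1, 0, -4, -2, 0], [0, 1, 4, 2, 0], [0, 0, 0, 0, 1], [0, 0, 0, 0, 0]]

R1 ← 1/3·R1
  [ 1  -2/3  -20/3  -10/3  5/3 ]
  [ 0     1      4      2    0 ]
  [ 0    -1     -4     -2    1 ]
  [ 0     1      4      2    2 ]
R3 ← R3 + R2
  [ 1  -2/3  -20/3  -10/3  5/3 ]
  [ 0     1      4      2    0 ]
  [ 0     0      0      0    1 ]
  [ 0     1      4      2    2 ]
R4 ← R4 − R2
  [ 1  -2/3  -20/3  -10/3  5/3 ]
  [ 0     1      4      2    0 ]
  [ 0     0      0      0    1 ]
  [ 0     0      0      0    2 ]
R4 ← R4 − 2·R3
  [ 1  -2/3  -20/3  -10/3  5/3 ]
  [ 0     1      4      2    0 ]
  [ 0     0      0      0    1 ]
  [ 0     0      0      0    0 ]
R1 ← R1 − 5/3·R3
  [ 1  -2/3  -20/3  -10/3  0 ]
  [ 0     1      4      2  0 ]
  [ 0     0      0      0  1 ]
  [ 0     0      0      0  0 ]
R1 ← R1 + 2/3·R2
  [ 1  0  -4  -2  0 ]
  [ 0  1   4   2  0 ]
  [ 0  0   0   0  1 ]
  [ 0  0   0   0  0 ]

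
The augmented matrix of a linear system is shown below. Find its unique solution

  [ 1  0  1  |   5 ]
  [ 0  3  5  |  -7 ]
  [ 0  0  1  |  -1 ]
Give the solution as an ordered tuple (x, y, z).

R2 → 1/3·R2
  [ 1  0    1  |     5 ]
  [ 0  1  5/3  |  -7/3 ]
  [ 0  0    1  |    -1 ]
R2 → R2 − 5/3·R3
  [ 1  0  1  |     5 ]
  [ 0  1  0  |  -2/3 ]
  [ 0  0  1  |    -1 ]
R1 → R1 − R3
  [ 1  0  0  |     6 ]
  [ 0  1  0  |  -2/3 ]
  [ 0  0  1  |    -1 ]
Reading off the last column: x = 6, y = -2/3, z = -1.

(6, -2/3, -1)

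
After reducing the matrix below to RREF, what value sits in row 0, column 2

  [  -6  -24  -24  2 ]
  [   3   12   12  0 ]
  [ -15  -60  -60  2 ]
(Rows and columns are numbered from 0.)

R1 ← -1/6·R1
  [   1    4    4  -1/3 ]
  [   3   12   12     0 ]
  [ -15  -60  -60     2 ]
R2 ← R2 − 3·R1
  [   1    4    4  -1/3 ]
  [   0    0    0     1 ]
  [ -15  -60  -60     2 ]
R3 ← R3 + 15·R1
  [ 1  4  4  -1/3 ]
  [ 0  0  0     1 ]
  [ 0  0  0    -3 ]
R3 ← R3 + 3·R2
  [ 1  4  4  -1/3 ]
  [ 0  0  0     1 ]
  [ 0  0  0     0 ]
R1 ← R1 + 1/3·R2
  [ 1  4  4  0 ]
  [ 0  0  0  1 ]
  [ 0  0  0  0 ]

4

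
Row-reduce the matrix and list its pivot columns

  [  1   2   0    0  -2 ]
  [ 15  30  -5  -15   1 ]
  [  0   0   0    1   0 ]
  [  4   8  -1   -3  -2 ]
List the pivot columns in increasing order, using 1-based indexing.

r2 := r2 − 15·r1
  [ 1  2   0    0  -2 ]
  [ 0  0  -5  -15  31 ]
  [ 0  0   0    1   0 ]
  [ 4  8  -1   -3  -2 ]
r4 := r4 − 4·r1
  [ 1  2   0    0  -2 ]
  [ 0  0  -5  -15  31 ]
  [ 0  0   0    1   0 ]
  [ 0  0  -1   -3   6 ]
r2 := -1/5·r2
  [ 1  2   0   0     -2 ]
  [ 0  0   1   3  -31/5 ]
  [ 0  0   0   1      0 ]
  [ 0  0  -1  -3      6 ]
r4 := r4 + r2
  [ 1  2  0  0     -2 ]
  [ 0  0  1  3  -31/5 ]
  [ 0  0  0  1      0 ]
  [ 0  0  0  0   -1/5 ]
r4 := -5·r4
  [ 1  2  0  0     -2 ]
  [ 0  0  1  3  -31/5 ]
  [ 0  0  0  1      0 ]
  [ 0  0  0  0      1 ]
r2 := r2 + 31/5·r4
  [ 1  2  0  0  -2 ]
  [ 0  0  1  3   0 ]
  [ 0  0  0  1   0 ]
  [ 0  0  0  0   1 ]
r1 := r1 + 2·r4
  [ 1  2  0  0  0 ]
  [ 0  0  1  3  0 ]
  [ 0  0  0  1  0 ]
  [ 0  0  0  0  1 ]
r2 := r2 − 3·r3
  [ 1  2  0  0  0 ]
  [ 0  0  1  0  0 ]
  [ 0  0  0  1  0 ]
  [ 0  0  0  0  1 ]
Pivot columns are the columns containing a leading 1.

1, 3, 4, 5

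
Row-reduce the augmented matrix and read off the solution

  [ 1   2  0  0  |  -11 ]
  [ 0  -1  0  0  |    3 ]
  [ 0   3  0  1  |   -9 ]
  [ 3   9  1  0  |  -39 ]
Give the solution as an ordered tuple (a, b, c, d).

(-5, -3, 3, 0)

r4 → r4 − 3·r1
r2 → -1·r2
r3 → r3 − 3·r2
r4 → r4 − 3·r2
r3 ↔ r4
r1 → r1 − 2·r2
Reading off the last column: a = -5, b = -3, c = 3, d = 0.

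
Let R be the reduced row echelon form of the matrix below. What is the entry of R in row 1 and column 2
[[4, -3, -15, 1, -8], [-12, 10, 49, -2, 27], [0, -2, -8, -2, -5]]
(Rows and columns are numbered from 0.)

R1 ← 1/4·R1
  [   1  -3/4  -15/4  1/4  -2 ]
  [ -12    10     49   -2  27 ]
  [   0    -2     -8   -2  -5 ]
R2 ← R2 + 12·R1
  [ 1  -3/4  -15/4  1/4  -2 ]
  [ 0     1      4    1   3 ]
  [ 0    -2     -8   -2  -5 ]
R3 ← R3 + 2·R2
  [ 1  -3/4  -15/4  1/4  -2 ]
  [ 0     1      4    1   3 ]
  [ 0     0      0    0   1 ]
R2 ← R2 − 3·R3
  [ 1  -3/4  -15/4  1/4  -2 ]
  [ 0     1      4    1   0 ]
  [ 0     0      0    0   1 ]
R1 ← R1 + 2·R3
  [ 1  -3/4  -15/4  1/4  0 ]
  [ 0     1      4    1  0 ]
  [ 0     0      0    0  1 ]
R1 ← R1 + 3/4·R2
  [ 1  0  -3/4  1  0 ]
  [ 0  1     4  1  0 ]
  [ 0  0     0  0  1 ]

4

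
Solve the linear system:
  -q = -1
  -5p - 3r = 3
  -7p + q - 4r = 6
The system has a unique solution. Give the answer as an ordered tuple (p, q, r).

Form the augmented matrix and row-reduce:
  [  0  -1   0  |  -1 ]
  [ -5   0  -3  |   3 ]
  [ -7   1  -4  |   6 ]
ρ1 <=> ρ2
  [ -5   0  -3  |   3 ]
  [  0  -1   0  |  -1 ]
  [ -7   1  -4  |   6 ]
ρ1 -> -1/5·ρ1
  [  1   0  3/5  |  -3/5 ]
  [  0  -1    0  |    -1 ]
  [ -7   1   -4  |     6 ]
ρ3 -> ρ3 + 7·ρ1
  [ 1   0  3/5  |  -3/5 ]
  [ 0  -1    0  |    -1 ]
  [ 0   1  1/5  |   9/5 ]
ρ2 -> -1·ρ2
  [ 1  0  3/5  |  -3/5 ]
  [ 0  1    0  |     1 ]
  [ 0  1  1/5  |   9/5 ]
ρ3 -> ρ3 − ρ2
  [ 1  0  3/5  |  -3/5 ]
  [ 0  1    0  |     1 ]
  [ 0  0  1/5  |   4/5 ]
ρ3 -> 5·ρ3
  [ 1  0  3/5  |  -3/5 ]
  [ 0  1    0  |     1 ]
  [ 0  0    1  |     4 ]
ρ1 -> ρ1 − 3/5·ρ3
  [ 1  0  0  |  -3 ]
  [ 0  1  0  |   1 ]
  [ 0  0  1  |   4 ]
Reading off the last column: p = -3, q = 1, r = 4.

(-3, 1, 4)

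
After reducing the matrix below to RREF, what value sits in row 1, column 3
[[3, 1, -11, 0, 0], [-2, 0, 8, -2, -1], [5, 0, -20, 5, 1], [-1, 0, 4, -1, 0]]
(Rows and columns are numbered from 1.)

-4

R1 ← 1/3·R1
  [  1  1/3  -11/3   0   0 ]
  [ -2    0      8  -2  -1 ]
  [  5    0    -20   5   1 ]
  [ -1    0      4  -1   0 ]
R2 ← R2 + 2·R1
  [  1  1/3  -11/3   0   0 ]
  [  0  2/3    2/3  -2  -1 ]
  [  5    0    -20   5   1 ]
  [ -1    0      4  -1   0 ]
R3 ← R3 − 5·R1
  [  1   1/3  -11/3   0   0 ]
  [  0   2/3    2/3  -2  -1 ]
  [  0  -5/3   -5/3   5   1 ]
  [ -1     0      4  -1   0 ]
R4 ← R4 + R1
  [ 1   1/3  -11/3   0   0 ]
  [ 0   2/3    2/3  -2  -1 ]
  [ 0  -5/3   -5/3   5   1 ]
  [ 0   1/3    1/3  -1   0 ]
R2 ← 3/2·R2
  [ 1   1/3  -11/3   0     0 ]
  [ 0     1      1  -3  -3/2 ]
  [ 0  -5/3   -5/3   5     1 ]
  [ 0   1/3    1/3  -1     0 ]
R3 ← R3 + 5/3·R2
  [ 1  1/3  -11/3   0     0 ]
  [ 0    1      1  -3  -3/2 ]
  [ 0    0      0   0  -3/2 ]
  [ 0  1/3    1/3  -1     0 ]
R4 ← R4 − 1/3·R2
  [ 1  1/3  -11/3   0     0 ]
  [ 0    1      1  -3  -3/2 ]
  [ 0    0      0   0  -3/2 ]
  [ 0    0      0   0   1/2 ]
R3 ← -2/3·R3
  [ 1  1/3  -11/3   0     0 ]
  [ 0    1      1  -3  -3/2 ]
  [ 0    0      0   0     1 ]
  [ 0    0      0   0   1/2 ]
R4 ← R4 − 1/2·R3
  [ 1  1/3  -11/3   0     0 ]
  [ 0    1      1  -3  -3/2 ]
  [ 0    0      0   0     1 ]
  [ 0    0      0   0     0 ]
R2 ← R2 + 3/2·R3
  [ 1  1/3  -11/3   0  0 ]
  [ 0    1      1  -3  0 ]
  [ 0    0      0   0  1 ]
  [ 0    0      0   0  0 ]
R1 ← R1 − 1/3·R2
  [ 1  0  -4   1  0 ]
  [ 0  1   1  -3  0 ]
  [ 0  0   0   0  1 ]
  [ 0  0   0   0  0 ]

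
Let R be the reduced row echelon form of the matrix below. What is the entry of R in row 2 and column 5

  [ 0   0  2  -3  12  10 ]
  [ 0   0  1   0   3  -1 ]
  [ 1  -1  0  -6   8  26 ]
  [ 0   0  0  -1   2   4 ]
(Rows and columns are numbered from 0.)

Swap R1 and R3.
  [ 1  -1  0  -6   8  26 ]
  [ 0   0  1   0   3  -1 ]
  [ 0   0  2  -3  12  10 ]
  [ 0   0  0  -1   2   4 ]
Subtract 2 times R2 from R3.
  [ 1  -1  0  -6  8  26 ]
  [ 0   0  1   0  3  -1 ]
  [ 0   0  0  -3  6  12 ]
  [ 0   0  0  -1  2   4 ]
Multiply R3 by -1/3.
  [ 1  -1  0  -6   8  26 ]
  [ 0   0  1   0   3  -1 ]
  [ 0   0  0   1  -2  -4 ]
  [ 0   0  0  -1   2   4 ]
Add R3 to R4.
  [ 1  -1  0  -6   8  26 ]
  [ 0   0  1   0   3  -1 ]
  [ 0   0  0   1  -2  -4 ]
  [ 0   0  0   0   0   0 ]
Add 6 times R3 to R1.
  [ 1  -1  0  0  -4   2 ]
  [ 0   0  1  0   3  -1 ]
  [ 0   0  0  1  -2  -4 ]
  [ 0   0  0  0   0   0 ]

-4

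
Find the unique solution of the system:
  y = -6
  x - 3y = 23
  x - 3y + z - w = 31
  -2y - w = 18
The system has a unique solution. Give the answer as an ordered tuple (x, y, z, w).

(5, -6, 2, -6)

Form the augmented matrix and row-reduce:
  [ 0   1  0   0  |  -6 ]
  [ 1  -3  0   0  |  23 ]
  [ 1  -3  1  -1  |  31 ]
  [ 0  -2  0  -1  |  18 ]
R1 <=> R2
R3 → R3 − R1
R4 → R4 + 2·R2
R4 → -1·R4
R3 → R3 + R4
R1 → R1 + 3·R2
Reading off the last column: x = 5, y = -6, z = 2, w = -6.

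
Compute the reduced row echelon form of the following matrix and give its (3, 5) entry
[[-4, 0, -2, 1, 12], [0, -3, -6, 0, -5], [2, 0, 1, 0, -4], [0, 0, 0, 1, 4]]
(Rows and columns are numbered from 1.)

4

R1 -> -1/4·R1
  [ 1   0  1/2  -1/4  -3 ]
  [ 0  -3   -6     0  -5 ]
  [ 2   0    1     0  -4 ]
  [ 0   0    0     1   4 ]
R3 -> R3 − 2·R1
  [ 1   0  1/2  -1/4  -3 ]
  [ 0  -3   -6     0  -5 ]
  [ 0   0    0   1/2   2 ]
  [ 0   0    0     1   4 ]
R2 -> -1/3·R2
  [ 1  0  1/2  -1/4   -3 ]
  [ 0  1    2     0  5/3 ]
  [ 0  0    0   1/2    2 ]
  [ 0  0    0     1    4 ]
R3 -> 2·R3
  [ 1  0  1/2  -1/4   -3 ]
  [ 0  1    2     0  5/3 ]
  [ 0  0    0     1    4 ]
  [ 0  0    0     1    4 ]
R4 -> R4 − R3
  [ 1  0  1/2  -1/4   -3 ]
  [ 0  1    2     0  5/3 ]
  [ 0  0    0     1    4 ]
  [ 0  0    0     0    0 ]
R1 -> R1 + 1/4·R3
  [ 1  0  1/2  0   -2 ]
  [ 0  1    2  0  5/3 ]
  [ 0  0    0  1    4 ]
  [ 0  0    0  0    0 ]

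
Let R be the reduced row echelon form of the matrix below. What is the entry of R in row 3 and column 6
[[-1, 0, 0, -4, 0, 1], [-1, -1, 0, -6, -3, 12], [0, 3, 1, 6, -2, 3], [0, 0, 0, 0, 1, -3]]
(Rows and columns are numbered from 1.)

Multiply R1 by -1.
  [  1   0  0   4   0  -1 ]
  [ -1  -1  0  -6  -3  12 ]
  [  0   3  1   6  -2   3 ]
  [  0   0  0   0   1  -3 ]
Add R1 to R2.
  [ 1   0  0   4   0  -1 ]
  [ 0  -1  0  -2  -3  11 ]
  [ 0   3  1   6  -2   3 ]
  [ 0   0  0   0   1  -3 ]
Multiply R2 by -1.
  [ 1  0  0  4   0   -1 ]
  [ 0  1  0  2   3  -11 ]
  [ 0  3  1  6  -2    3 ]
  [ 0  0  0  0   1   -3 ]
Subtract 3 times R2 from R3.
  [ 1  0  0  4    0   -1 ]
  [ 0  1  0  2    3  -11 ]
  [ 0  0  1  0  -11   36 ]
  [ 0  0  0  0    1   -3 ]
Add 11 times R4 to R3.
  [ 1  0  0  4  0   -1 ]
  [ 0  1  0  2  3  -11 ]
  [ 0  0  1  0  0    3 ]
  [ 0  0  0  0  1   -3 ]
Subtract 3 times R4 from R2.
  [ 1  0  0  4  0  -1 ]
  [ 0  1  0  2  0  -2 ]
  [ 0  0  1  0  0   3 ]
  [ 0  0  0  0  1  -3 ]

3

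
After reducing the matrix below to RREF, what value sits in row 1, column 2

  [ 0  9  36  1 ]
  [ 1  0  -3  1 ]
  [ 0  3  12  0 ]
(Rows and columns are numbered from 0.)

Swap R1 and R2.
  [ 1  0  -3  1 ]
  [ 0  9  36  1 ]
  [ 0  3  12  0 ]
Multiply R2 by 1/9.
  [ 1  0  -3    1 ]
  [ 0  1   4  1/9 ]
  [ 0  3  12    0 ]
Subtract 3 times R2 from R3.
  [ 1  0  -3     1 ]
  [ 0  1   4   1/9 ]
  [ 0  0   0  -1/3 ]
Multiply R3 by -3.
  [ 1  0  -3    1 ]
  [ 0  1   4  1/9 ]
  [ 0  0   0    1 ]
Subtract 1/9 times R3 from R2.
  [ 1  0  -3  1 ]
  [ 0  1   4  0 ]
  [ 0  0   0  1 ]
Subtract R3 from R1.
  [ 1  0  -3  0 ]
  [ 0  1   4  0 ]
  [ 0  0   0  1 ]

4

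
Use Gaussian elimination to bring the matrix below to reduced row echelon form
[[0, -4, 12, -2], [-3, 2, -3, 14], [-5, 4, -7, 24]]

R1 ↔ R2
R1 := -1/3·R1
R3 := R3 + 5·R1
R2 := -1/4·R2
R3 := R3 − 2/3·R2
R3 := 3·R3
R2 := R2 − 1/2·R3
R1 := R1 + 14/3·R3
R1 := R1 + 2/3·R2

[[1, 0, -1, 0], [0, 1, -3, 0], [0, 0, 0, 1]]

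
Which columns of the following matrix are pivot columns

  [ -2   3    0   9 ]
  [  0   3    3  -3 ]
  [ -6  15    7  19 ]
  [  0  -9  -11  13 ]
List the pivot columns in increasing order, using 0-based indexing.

0, 1, 2

ρ1 -> -1/2·ρ1
  [  1  -3/2    0  -9/2 ]
  [  0     3    3    -3 ]
  [ -6    15    7    19 ]
  [  0    -9  -11    13 ]
ρ3 -> ρ3 + 6·ρ1
  [ 1  -3/2    0  -9/2 ]
  [ 0     3    3    -3 ]
  [ 0     6    7    -8 ]
  [ 0    -9  -11    13 ]
ρ2 -> 1/3·ρ2
  [ 1  -3/2    0  -9/2 ]
  [ 0     1    1    -1 ]
  [ 0     6    7    -8 ]
  [ 0    -9  -11    13 ]
ρ3 -> ρ3 − 6·ρ2
  [ 1  -3/2    0  -9/2 ]
  [ 0     1    1    -1 ]
  [ 0     0    1    -2 ]
  [ 0    -9  -11    13 ]
ρ4 -> ρ4 + 9·ρ2
  [ 1  -3/2   0  -9/2 ]
  [ 0     1   1    -1 ]
  [ 0     0   1    -2 ]
  [ 0     0  -2     4 ]
ρ4 -> ρ4 + 2·ρ3
  [ 1  -3/2  0  -9/2 ]
  [ 0     1  1    -1 ]
  [ 0     0  1    -2 ]
  [ 0     0  0     0 ]
ρ2 -> ρ2 − ρ3
  [ 1  -3/2  0  -9/2 ]
  [ 0     1  0     1 ]
  [ 0     0  1    -2 ]
  [ 0     0  0     0 ]
ρ1 -> ρ1 + 3/2·ρ2
  [ 1  0  0  -3 ]
  [ 0  1  0   1 ]
  [ 0  0  1  -2 ]
  [ 0  0  0   0 ]
Pivot columns are the columns containing a leading 1.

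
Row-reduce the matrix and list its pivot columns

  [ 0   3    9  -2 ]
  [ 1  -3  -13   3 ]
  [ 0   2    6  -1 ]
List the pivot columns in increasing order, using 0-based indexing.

R1 <-> R2
  [ 1  -3  -13   3 ]
  [ 0   3    9  -2 ]
  [ 0   2    6  -1 ]
R2 -> 1/3·R2
  [ 1  -3  -13     3 ]
  [ 0   1    3  -2/3 ]
  [ 0   2    6    -1 ]
R3 -> R3 − 2·R2
  [ 1  -3  -13     3 ]
  [ 0   1    3  -2/3 ]
  [ 0   0    0   1/3 ]
R3 -> 3·R3
  [ 1  -3  -13     3 ]
  [ 0   1    3  -2/3 ]
  [ 0   0    0     1 ]
R2 -> R2 + 2/3·R3
  [ 1  -3  -13  3 ]
  [ 0   1    3  0 ]
  [ 0   0    0  1 ]
R1 -> R1 − 3·R3
  [ 1  -3  -13  0 ]
  [ 0   1    3  0 ]
  [ 0   0    0  1 ]
R1 -> R1 + 3·R2
  [ 1  0  -4  0 ]
  [ 0  1   3  0 ]
  [ 0  0   0  1 ]
Pivot columns are the columns containing a leading 1.

0, 1, 3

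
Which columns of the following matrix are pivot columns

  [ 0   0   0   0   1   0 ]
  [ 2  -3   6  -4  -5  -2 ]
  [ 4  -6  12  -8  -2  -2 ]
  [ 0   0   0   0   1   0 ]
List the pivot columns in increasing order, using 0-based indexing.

R1 ↔ R2
  [ 2  -3   6  -4  -5  -2 ]
  [ 0   0   0   0   1   0 ]
  [ 4  -6  12  -8  -2  -2 ]
  [ 0   0   0   0   1   0 ]
R1 → 1/2·R1
  [ 1  -3/2   3  -2  -5/2  -1 ]
  [ 0     0   0   0     1   0 ]
  [ 4    -6  12  -8    -2  -2 ]
  [ 0     0   0   0     1   0 ]
R3 → R3 − 4·R1
  [ 1  -3/2  3  -2  -5/2  -1 ]
  [ 0     0  0   0     1   0 ]
  [ 0     0  0   0     8   2 ]
  [ 0     0  0   0     1   0 ]
R3 → R3 − 8·R2
  [ 1  -3/2  3  -2  -5/2  -1 ]
  [ 0     0  0   0     1   0 ]
  [ 0     0  0   0     0   2 ]
  [ 0     0  0   0     1   0 ]
R4 → R4 − R2
  [ 1  -3/2  3  -2  -5/2  -1 ]
  [ 0     0  0   0     1   0 ]
  [ 0     0  0   0     0   2 ]
  [ 0     0  0   0     0   0 ]
R3 → 1/2·R3
  [ 1  -3/2  3  -2  -5/2  -1 ]
  [ 0     0  0   0     1   0 ]
  [ 0     0  0   0     0   1 ]
  [ 0     0  0   0     0   0 ]
R1 → R1 + R3
  [ 1  -3/2  3  -2  -5/2  0 ]
  [ 0     0  0   0     1  0 ]
  [ 0     0  0   0     0  1 ]
  [ 0     0  0   0     0  0 ]
R1 → R1 + 5/2·R2
  [ 1  -3/2  3  -2  0  0 ]
  [ 0     0  0   0  1  0 ]
  [ 0     0  0   0  0  1 ]
  [ 0     0  0   0  0  0 ]
Pivot columns are the columns containing a leading 1.

0, 4, 5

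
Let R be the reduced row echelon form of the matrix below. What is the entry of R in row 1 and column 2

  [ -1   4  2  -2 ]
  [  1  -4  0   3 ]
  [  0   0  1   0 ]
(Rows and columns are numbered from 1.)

-4

ρ1 -> -1·ρ1
  [ 1  -4  -2  2 ]
  [ 1  -4   0  3 ]
  [ 0   0   1  0 ]
ρ2 -> ρ2 − ρ1
  [ 1  -4  -2  2 ]
  [ 0   0   2  1 ]
  [ 0   0   1  0 ]
ρ2 -> 1/2·ρ2
  [ 1  -4  -2    2 ]
  [ 0   0   1  1/2 ]
  [ 0   0   1    0 ]
ρ3 -> ρ3 − ρ2
  [ 1  -4  -2     2 ]
  [ 0   0   1   1/2 ]
  [ 0   0   0  -1/2 ]
ρ3 -> -2·ρ3
  [ 1  -4  -2    2 ]
  [ 0   0   1  1/2 ]
  [ 0   0   0    1 ]
ρ2 -> ρ2 − 1/2·ρ3
  [ 1  -4  -2  2 ]
  [ 0   0   1  0 ]
  [ 0   0   0  1 ]
ρ1 -> ρ1 − 2·ρ3
  [ 1  -4  -2  0 ]
  [ 0   0   1  0 ]
  [ 0   0   0  1 ]
ρ1 -> ρ1 + 2·ρ2
  [ 1  -4  0  0 ]
  [ 0   0  1  0 ]
  [ 0   0  0  1 ]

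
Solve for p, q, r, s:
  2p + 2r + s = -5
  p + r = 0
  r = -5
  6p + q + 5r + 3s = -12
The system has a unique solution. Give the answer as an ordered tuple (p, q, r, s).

(5, -2, -5, -5)

Form the augmented matrix and row-reduce:
  [ 2  0  2  1  |   -5 ]
  [ 1  0  1  0  |    0 ]
  [ 0  0  1  0  |   -5 ]
  [ 6  1  5  3  |  -12 ]
R1 := 1/2·R1
R2 := R2 − R1
R4 := R4 − 6·R1
R2 <-> R4
R4 := -2·R4
R1 := R1 − 1/2·R4
R2 := R2 + R3
R1 := R1 − R3
Reading off the last column: p = 5, q = -2, r = -5, s = -5.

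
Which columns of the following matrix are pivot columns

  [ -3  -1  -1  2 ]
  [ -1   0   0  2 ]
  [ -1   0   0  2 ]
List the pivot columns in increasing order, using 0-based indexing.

0, 1

ρ1 := -1/3·ρ1
  [  1  1/3  1/3  -2/3 ]
  [ -1    0    0     2 ]
  [ -1    0    0     2 ]
ρ2 := ρ2 + ρ1
  [  1  1/3  1/3  -2/3 ]
  [  0  1/3  1/3   4/3 ]
  [ -1    0    0     2 ]
ρ3 := ρ3 + ρ1
  [ 1  1/3  1/3  -2/3 ]
  [ 0  1/3  1/3   4/3 ]
  [ 0  1/3  1/3   4/3 ]
ρ2 := 3·ρ2
  [ 1  1/3  1/3  -2/3 ]
  [ 0    1    1     4 ]
  [ 0  1/3  1/3   4/3 ]
ρ3 := ρ3 − 1/3·ρ2
  [ 1  1/3  1/3  -2/3 ]
  [ 0    1    1     4 ]
  [ 0    0    0     0 ]
ρ1 := ρ1 − 1/3·ρ2
  [ 1  0  0  -2 ]
  [ 0  1  1   4 ]
  [ 0  0  0   0 ]
Pivot columns are the columns containing a leading 1.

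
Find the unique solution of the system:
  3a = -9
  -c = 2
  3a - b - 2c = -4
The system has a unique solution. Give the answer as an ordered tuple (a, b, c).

Form the augmented matrix and row-reduce:
  [ 3   0   0  |  -9 ]
  [ 0   0  -1  |   2 ]
  [ 3  -1  -2  |  -4 ]
ρ1 := 1/3·ρ1
ρ3 := ρ3 − 3·ρ1
ρ2 <-> ρ3
ρ2 := -1·ρ2
ρ3 := -1·ρ3
ρ2 := ρ2 − 2·ρ3
Reading off the last column: a = -3, b = -1, c = -2.

(-3, -1, -2)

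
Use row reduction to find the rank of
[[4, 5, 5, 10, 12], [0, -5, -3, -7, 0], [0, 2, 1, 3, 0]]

Multiply r1 by 1/4.
  [ 1  5/4  5/4  5/2  3 ]
  [ 0   -5   -3   -7  0 ]
  [ 0    2    1    3  0 ]
Multiply r2 by -1/5.
  [ 1  5/4  5/4  5/2  3 ]
  [ 0    1  3/5  7/5  0 ]
  [ 0    2    1    3  0 ]
Subtract 2 times r2 from r3.
  [ 1  5/4   5/4  5/2  3 ]
  [ 0    1   3/5  7/5  0 ]
  [ 0    0  -1/5  1/5  0 ]
Multiply r3 by -5.
  [ 1  5/4  5/4  5/2  3 ]
  [ 0    1  3/5  7/5  0 ]
  [ 0    0    1   -1  0 ]
Subtract 3/5 times r3 from r2.
  [ 1  5/4  5/4  5/2  3 ]
  [ 0    1    0    2  0 ]
  [ 0    0    1   -1  0 ]
Subtract 5/4 times r3 from r1.
  [ 1  5/4  0  15/4  3 ]
  [ 0    1  0     2  0 ]
  [ 0    0  1    -1  0 ]
Subtract 5/4 times r2 from r1.
  [ 1  0  0  5/4  3 ]
  [ 0  1  0    2  0 ]
  [ 0  0  1   -1  0 ]
The reduced form has 3 nonzero rows.

rank = 3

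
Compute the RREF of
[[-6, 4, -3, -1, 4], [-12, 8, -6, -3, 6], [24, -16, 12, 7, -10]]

[[1, -2/3, 1/2, 0, -1], [0, 0, 0, 1, 2], [0, 0, 0, 0, 0]]

ρ1 -> -1/6·ρ1
  [   1  -2/3  1/2  1/6  -2/3 ]
  [ -12     8   -6   -3     6 ]
  [  24   -16   12    7   -10 ]
ρ2 -> ρ2 + 12·ρ1
  [  1  -2/3  1/2  1/6  -2/3 ]
  [  0     0    0   -1    -2 ]
  [ 24   -16   12    7   -10 ]
ρ3 -> ρ3 − 24·ρ1
  [ 1  -2/3  1/2  1/6  -2/3 ]
  [ 0     0    0   -1    -2 ]
  [ 0     0    0    3     6 ]
ρ2 -> -1·ρ2
  [ 1  -2/3  1/2  1/6  -2/3 ]
  [ 0     0    0    1     2 ]
  [ 0     0    0    3     6 ]
ρ3 -> ρ3 − 3·ρ2
  [ 1  -2/3  1/2  1/6  -2/3 ]
  [ 0     0    0    1     2 ]
  [ 0     0    0    0     0 ]
ρ1 -> ρ1 − 1/6·ρ2
  [ 1  -2/3  1/2  0  -1 ]
  [ 0     0    0  1   2 ]
  [ 0     0    0  0   0 ]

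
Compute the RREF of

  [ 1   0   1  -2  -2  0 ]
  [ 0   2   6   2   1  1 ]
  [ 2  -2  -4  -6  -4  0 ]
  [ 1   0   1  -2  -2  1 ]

[[1, 0, 1, -2, 0, 0], [0, 1, 3, 1, 0, 0], [0, 0, 0, 0, 1, 0], [0, 0, 0, 0, 0, 1]]

r3 ← r3 − 2·r1
  [ 1   0   1  -2  -2  0 ]
  [ 0   2   6   2   1  1 ]
  [ 0  -2  -6  -2   0  0 ]
  [ 1   0   1  -2  -2  1 ]
r4 ← r4 − r1
  [ 1   0   1  -2  -2  0 ]
  [ 0   2   6   2   1  1 ]
  [ 0  -2  -6  -2   0  0 ]
  [ 0   0   0   0   0  1 ]
r2 ← 1/2·r2
  [ 1   0   1  -2   -2    0 ]
  [ 0   1   3   1  1/2  1/2 ]
  [ 0  -2  -6  -2    0    0 ]
  [ 0   0   0   0    0    1 ]
r3 ← r3 + 2·r2
  [ 1  0  1  -2   -2    0 ]
  [ 0  1  3   1  1/2  1/2 ]
  [ 0  0  0   0    1    1 ]
  [ 0  0  0   0    0    1 ]
r3 ← r3 − r4
  [ 1  0  1  -2   -2    0 ]
  [ 0  1  3   1  1/2  1/2 ]
  [ 0  0  0   0    1    0 ]
  [ 0  0  0   0    0    1 ]
r2 ← r2 − 1/2·r4
  [ 1  0  1  -2   -2  0 ]
  [ 0  1  3   1  1/2  0 ]
  [ 0  0  0   0    1  0 ]
  [ 0  0  0   0    0  1 ]
r2 ← r2 − 1/2·r3
  [ 1  0  1  -2  -2  0 ]
  [ 0  1  3   1   0  0 ]
  [ 0  0  0   0   1  0 ]
  [ 0  0  0   0   0  1 ]
r1 ← r1 + 2·r3
  [ 1  0  1  -2  0  0 ]
  [ 0  1  3   1  0  0 ]
  [ 0  0  0   0  1  0 ]
  [ 0  0  0   0  0  1 ]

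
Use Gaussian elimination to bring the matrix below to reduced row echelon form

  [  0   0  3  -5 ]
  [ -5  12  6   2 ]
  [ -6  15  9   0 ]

R1 <-> R2
  [ -5  12  6   2 ]
  [  0   0  3  -5 ]
  [ -6  15  9   0 ]
R1 := -1/5·R1
  [  1  -12/5  -6/5  -2/5 ]
  [  0      0     3    -5 ]
  [ -6     15     9     0 ]
R3 := R3 + 6·R1
  [ 1  -12/5  -6/5   -2/5 ]
  [ 0      0     3     -5 ]
  [ 0    3/5   9/5  -12/5 ]
R2 <-> R3
  [ 1  -12/5  -6/5   -2/5 ]
  [ 0    3/5   9/5  -12/5 ]
  [ 0      0     3     -5 ]
R2 := 5/3·R2
  [ 1  -12/5  -6/5  -2/5 ]
  [ 0      1     3    -4 ]
  [ 0      0     3    -5 ]
R3 := 1/3·R3
  [ 1  -12/5  -6/5  -2/5 ]
  [ 0      1     3    -4 ]
  [ 0      0     1  -5/3 ]
R2 := R2 − 3·R3
  [ 1  -12/5  -6/5  -2/5 ]
  [ 0      1     0     1 ]
  [ 0      0     1  -5/3 ]
R1 := R1 + 6/5·R3
  [ 1  -12/5  0  -12/5 ]
  [ 0      1  0      1 ]
  [ 0      0  1   -5/3 ]
R1 := R1 + 12/5·R2
  [ 1  0  0     0 ]
  [ 0  1  0     1 ]
  [ 0  0  1  -5/3 ]

[[1, 0, 0, 0], [0, 1, 0, 1], [0, 0, 1, -5/3]]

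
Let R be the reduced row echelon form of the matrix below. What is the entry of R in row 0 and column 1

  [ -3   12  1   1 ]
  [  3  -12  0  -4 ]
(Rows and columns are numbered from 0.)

-4

r1 -> -1/3·r1
  [ 1   -4  -1/3  -1/3 ]
  [ 3  -12     0    -4 ]
r2 -> r2 − 3·r1
  [ 1  -4  -1/3  -1/3 ]
  [ 0   0     1    -3 ]
r1 -> r1 + 1/3·r2
  [ 1  -4  0  -4/3 ]
  [ 0   0  1    -3 ]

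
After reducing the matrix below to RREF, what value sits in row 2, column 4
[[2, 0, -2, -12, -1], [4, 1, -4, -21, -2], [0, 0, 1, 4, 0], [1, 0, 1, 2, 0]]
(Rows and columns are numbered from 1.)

3

R1 → 1/2·R1
  [ 1  0  -1   -6  -1/2 ]
  [ 4  1  -4  -21    -2 ]
  [ 0  0   1    4     0 ]
  [ 1  0   1    2     0 ]
R2 → R2 − 4·R1
  [ 1  0  -1  -6  -1/2 ]
  [ 0  1   0   3     0 ]
  [ 0  0   1   4     0 ]
  [ 1  0   1   2     0 ]
R4 → R4 − R1
  [ 1  0  -1  -6  -1/2 ]
  [ 0  1   0   3     0 ]
  [ 0  0   1   4     0 ]
  [ 0  0   2   8   1/2 ]
R4 → R4 − 2·R3
  [ 1  0  -1  -6  -1/2 ]
  [ 0  1   0   3     0 ]
  [ 0  0   1   4     0 ]
  [ 0  0   0   0   1/2 ]
R4 → 2·R4
  [ 1  0  -1  -6  -1/2 ]
  [ 0  1   0   3     0 ]
  [ 0  0   1   4     0 ]
  [ 0  0   0   0     1 ]
R1 → R1 + 1/2·R4
  [ 1  0  -1  -6  0 ]
  [ 0  1   0   3  0 ]
  [ 0  0   1   4  0 ]
  [ 0  0   0   0  1 ]
R1 → R1 + R3
  [ 1  0  0  -2  0 ]
  [ 0  1  0   3  0 ]
  [ 0  0  1   4  0 ]
  [ 0  0  0   0  1 ]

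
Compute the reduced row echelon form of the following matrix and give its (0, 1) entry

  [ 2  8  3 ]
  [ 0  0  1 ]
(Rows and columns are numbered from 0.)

4

r1 → 1/2·r1
  [ 1  4  3/2 ]
  [ 0  0    1 ]
r1 → r1 − 3/2·r2
  [ 1  4  0 ]
  [ 0  0  1 ]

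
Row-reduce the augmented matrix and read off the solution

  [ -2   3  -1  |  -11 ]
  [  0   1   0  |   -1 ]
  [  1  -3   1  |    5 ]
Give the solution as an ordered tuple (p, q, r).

(6, -1, -4)

R1 ← -1/2·R1
  [ 1  -3/2  1/2  |  11/2 ]
  [ 0     1    0  |    -1 ]
  [ 1    -3    1  |     5 ]
R3 ← R3 − R1
  [ 1  -3/2  1/2  |  11/2 ]
  [ 0     1    0  |    -1 ]
  [ 0  -3/2  1/2  |  -1/2 ]
R3 ← R3 + 3/2·R2
  [ 1  -3/2  1/2  |  11/2 ]
  [ 0     1    0  |    -1 ]
  [ 0     0  1/2  |    -2 ]
R3 ← 2·R3
  [ 1  -3/2  1/2  |  11/2 ]
  [ 0     1    0  |    -1 ]
  [ 0     0    1  |    -4 ]
R1 ← R1 − 1/2·R3
  [ 1  -3/2  0  |  15/2 ]
  [ 0     1  0  |    -1 ]
  [ 0     0  1  |    -4 ]
R1 ← R1 + 3/2·R2
  [ 1  0  0  |   6 ]
  [ 0  1  0  |  -1 ]
  [ 0  0  1  |  -4 ]
Reading off the last column: p = 6, q = -1, r = -4.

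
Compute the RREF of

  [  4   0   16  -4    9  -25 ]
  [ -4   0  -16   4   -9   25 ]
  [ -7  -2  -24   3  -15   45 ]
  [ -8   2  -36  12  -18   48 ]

R1 := 1/4·R1
  [  1   0    4  -1  9/4  -25/4 ]
  [ -4   0  -16   4   -9     25 ]
  [ -7  -2  -24   3  -15     45 ]
  [ -8   2  -36  12  -18     48 ]
R2 := R2 + 4·R1
  [  1   0    4  -1  9/4  -25/4 ]
  [  0   0    0   0    0      0 ]
  [ -7  -2  -24   3  -15     45 ]
  [ -8   2  -36  12  -18     48 ]
R3 := R3 + 7·R1
  [  1   0    4  -1  9/4  -25/4 ]
  [  0   0    0   0    0      0 ]
  [  0  -2    4  -4  3/4    5/4 ]
  [ -8   2  -36  12  -18     48 ]
R4 := R4 + 8·R1
  [ 1   0   4  -1  9/4  -25/4 ]
  [ 0   0   0   0    0      0 ]
  [ 0  -2   4  -4  3/4    5/4 ]
  [ 0   2  -4   4    0     -2 ]
R2 ↔ R3
  [ 1   0   4  -1  9/4  -25/4 ]
  [ 0  -2   4  -4  3/4    5/4 ]
  [ 0   0   0   0    0      0 ]
  [ 0   2  -4   4    0     -2 ]
R2 := -1/2·R2
  [ 1  0   4  -1   9/4  -25/4 ]
  [ 0  1  -2   2  -3/8   -5/8 ]
  [ 0  0   0   0     0      0 ]
  [ 0  2  -4   4     0     -2 ]
R4 := R4 − 2·R2
  [ 1  0   4  -1   9/4  -25/4 ]
  [ 0  1  -2   2  -3/8   -5/8 ]
  [ 0  0   0   0     0      0 ]
  [ 0  0   0   0   3/4   -3/4 ]
R3 ↔ R4
  [ 1  0   4  -1   9/4  -25/4 ]
  [ 0  1  -2   2  -3/8   -5/8 ]
  [ 0  0   0   0   3/4   -3/4 ]
  [ 0  0   0   0     0      0 ]
R3 := 4/3·R3
  [ 1  0   4  -1   9/4  -25/4 ]
  [ 0  1  -2   2  -3/8   -5/8 ]
  [ 0  0   0   0     1     -1 ]
  [ 0  0   0   0     0      0 ]
R2 := R2 + 3/8·R3
  [ 1  0   4  -1  9/4  -25/4 ]
  [ 0  1  -2   2    0     -1 ]
  [ 0  0   0   0    1     -1 ]
  [ 0  0   0   0    0      0 ]
R1 := R1 − 9/4·R3
  [ 1  0   4  -1  0  -4 ]
  [ 0  1  -2   2  0  -1 ]
  [ 0  0   0   0  1  -1 ]
  [ 0  0   0   0  0   0 ]

[[1, 0, 4, -1, 0, -4], [0, 1, -2, 2, 0, -1], [0, 0, 0, 0, 1, -1], [0, 0, 0, 0, 0, 0]]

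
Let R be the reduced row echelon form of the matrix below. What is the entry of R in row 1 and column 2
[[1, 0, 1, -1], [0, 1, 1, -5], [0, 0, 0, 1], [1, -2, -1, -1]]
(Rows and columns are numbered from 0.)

1

R4 ← R4 − R1
  [ 1   0   1  -1 ]
  [ 0   1   1  -5 ]
  [ 0   0   0   1 ]
  [ 0  -2  -2   0 ]
R4 ← R4 + 2·R2
  [ 1  0  1   -1 ]
  [ 0  1  1   -5 ]
  [ 0  0  0    1 ]
  [ 0  0  0  -10 ]
R4 ← R4 + 10·R3
  [ 1  0  1  -1 ]
  [ 0  1  1  -5 ]
  [ 0  0  0   1 ]
  [ 0  0  0   0 ]
R2 ← R2 + 5·R3
  [ 1  0  1  -1 ]
  [ 0  1  1   0 ]
  [ 0  0  0   1 ]
  [ 0  0  0   0 ]
R1 ← R1 + R3
  [ 1  0  1  0 ]
  [ 0  1  1  0 ]
  [ 0  0  0  1 ]
  [ 0  0  0  0 ]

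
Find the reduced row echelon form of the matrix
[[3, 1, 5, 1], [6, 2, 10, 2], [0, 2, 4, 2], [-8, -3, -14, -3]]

[[1, 0, 1, 0], [0, 1, 2, 1], [0, 0, 0, 0], [0, 0, 0, 0]]

R1 → 1/3·R1
  [  1  1/3  5/3  1/3 ]
  [  6    2   10    2 ]
  [  0    2    4    2 ]
  [ -8   -3  -14   -3 ]
R2 → R2 − 6·R1
  [  1  1/3  5/3  1/3 ]
  [  0    0    0    0 ]
  [  0    2    4    2 ]
  [ -8   -3  -14   -3 ]
R4 → R4 + 8·R1
  [ 1   1/3   5/3   1/3 ]
  [ 0     0     0     0 ]
  [ 0     2     4     2 ]
  [ 0  -1/3  -2/3  -1/3 ]
R2 <-> R3
  [ 1   1/3   5/3   1/3 ]
  [ 0     2     4     2 ]
  [ 0     0     0     0 ]
  [ 0  -1/3  -2/3  -1/3 ]
R2 → 1/2·R2
  [ 1   1/3   5/3   1/3 ]
  [ 0     1     2     1 ]
  [ 0     0     0     0 ]
  [ 0  -1/3  -2/3  -1/3 ]
R4 → R4 + 1/3·R2
  [ 1  1/3  5/3  1/3 ]
  [ 0    1    2    1 ]
  [ 0    0    0    0 ]
  [ 0    0    0    0 ]
R1 → R1 − 1/3·R2
  [ 1  0  1  0 ]
  [ 0  1  2  1 ]
  [ 0  0  0  0 ]
  [ 0  0  0  0 ]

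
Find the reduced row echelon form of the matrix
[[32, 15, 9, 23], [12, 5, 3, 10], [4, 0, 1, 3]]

R1 -> 1/32·R1
R2 -> R2 − 12·R1
R3 -> R3 − 4·R1
R2 -> -8/5·R2
R3 -> R3 + 15/8·R2
R2 -> R2 − 3/5·R3
R1 -> R1 − 9/32·R3
R1 -> R1 − 15/32·R2

[[1, 0, 0, 7/4], [0, 1, 0, 1/5], [0, 0, 1, -4]]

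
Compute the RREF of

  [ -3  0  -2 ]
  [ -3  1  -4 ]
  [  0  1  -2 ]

ρ1 → -1/3·ρ1
  [  1  0  2/3 ]
  [ -3  1   -4 ]
  [  0  1   -2 ]
ρ2 → ρ2 + 3·ρ1
  [ 1  0  2/3 ]
  [ 0  1   -2 ]
  [ 0  1   -2 ]
ρ3 → ρ3 − ρ2
  [ 1  0  2/3 ]
  [ 0  1   -2 ]
  [ 0  0    0 ]

[[1, 0, 2/3], [0, 1, -2], [0, 0, 0]]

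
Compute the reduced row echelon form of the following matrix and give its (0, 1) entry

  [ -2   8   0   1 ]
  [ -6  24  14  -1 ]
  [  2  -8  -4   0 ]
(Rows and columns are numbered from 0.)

ρ1 -> -1/2·ρ1
  [  1  -4   0  -1/2 ]
  [ -6  24  14    -1 ]
  [  2  -8  -4     0 ]
ρ2 -> ρ2 + 6·ρ1
  [ 1  -4   0  -1/2 ]
  [ 0   0  14    -4 ]
  [ 2  -8  -4     0 ]
ρ3 -> ρ3 − 2·ρ1
  [ 1  -4   0  -1/2 ]
  [ 0   0  14    -4 ]
  [ 0   0  -4     1 ]
ρ2 -> 1/14·ρ2
  [ 1  -4   0  -1/2 ]
  [ 0   0   1  -2/7 ]
  [ 0   0  -4     1 ]
ρ3 -> ρ3 + 4·ρ2
  [ 1  -4  0  -1/2 ]
  [ 0   0  1  -2/7 ]
  [ 0   0  0  -1/7 ]
ρ3 -> -7·ρ3
  [ 1  -4  0  -1/2 ]
  [ 0   0  1  -2/7 ]
  [ 0   0  0     1 ]
ρ2 -> ρ2 + 2/7·ρ3
  [ 1  -4  0  -1/2 ]
  [ 0   0  1     0 ]
  [ 0   0  0     1 ]
ρ1 -> ρ1 + 1/2·ρ3
  [ 1  -4  0  0 ]
  [ 0   0  1  0 ]
  [ 0   0  0  1 ]

-4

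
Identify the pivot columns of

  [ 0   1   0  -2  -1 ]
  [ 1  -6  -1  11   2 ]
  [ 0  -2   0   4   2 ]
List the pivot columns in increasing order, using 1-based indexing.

1, 2

R1 <=> R2
  [ 1  -6  -1  11   2 ]
  [ 0   1   0  -2  -1 ]
  [ 0  -2   0   4   2 ]
R3 → R3 + 2·R2
  [ 1  -6  -1  11   2 ]
  [ 0   1   0  -2  -1 ]
  [ 0   0   0   0   0 ]
R1 → R1 + 6·R2
  [ 1  0  -1  -1  -4 ]
  [ 0  1   0  -2  -1 ]
  [ 0  0   0   0   0 ]
Pivot columns are the columns containing a leading 1.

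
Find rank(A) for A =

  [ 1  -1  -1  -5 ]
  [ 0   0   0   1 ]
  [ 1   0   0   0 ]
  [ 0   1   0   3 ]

rank = 4

Subtract R1 from R3.
Swap R2 and R3.
Subtract R2 from R4.
Swap R3 and R4.
Multiply R3 by -1.
Subtract 2 times R4 from R3.
Subtract 5 times R4 from R2.
Add 5 times R4 to R1.
Subtract R3 from R2.
Add R3 to R1.
Add R2 to R1.
The reduced form has 4 nonzero rows.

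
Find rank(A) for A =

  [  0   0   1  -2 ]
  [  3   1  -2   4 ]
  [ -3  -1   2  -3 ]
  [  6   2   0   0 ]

ρ1 <-> ρ2
  [  3   1  -2   4 ]
  [  0   0   1  -2 ]
  [ -3  -1   2  -3 ]
  [  6   2   0   0 ]
ρ1 ← 1/3·ρ1
  [  1  1/3  -2/3  4/3 ]
  [  0    0     1   -2 ]
  [ -3   -1     2   -3 ]
  [  6    2     0    0 ]
ρ3 ← ρ3 + 3·ρ1
  [ 1  1/3  -2/3  4/3 ]
  [ 0    0     1   -2 ]
  [ 0    0     0    1 ]
  [ 6    2     0    0 ]
ρ4 ← ρ4 − 6·ρ1
  [ 1  1/3  -2/3  4/3 ]
  [ 0    0     1   -2 ]
  [ 0    0     0    1 ]
  [ 0    0     4   -8 ]
ρ4 ← ρ4 − 4·ρ2
  [ 1  1/3  -2/3  4/3 ]
  [ 0    0     1   -2 ]
  [ 0    0     0    1 ]
  [ 0    0     0    0 ]
ρ2 ← ρ2 + 2·ρ3
  [ 1  1/3  -2/3  4/3 ]
  [ 0    0     1    0 ]
  [ 0    0     0    1 ]
  [ 0    0     0    0 ]
ρ1 ← ρ1 − 4/3·ρ3
  [ 1  1/3  -2/3  0 ]
  [ 0    0     1  0 ]
  [ 0    0     0  1 ]
  [ 0    0     0  0 ]
ρ1 ← ρ1 + 2/3·ρ2
  [ 1  1/3  0  0 ]
  [ 0    0  1  0 ]
  [ 0    0  0  1 ]
  [ 0    0  0  0 ]
The reduced form has 3 nonzero rows.

rank = 3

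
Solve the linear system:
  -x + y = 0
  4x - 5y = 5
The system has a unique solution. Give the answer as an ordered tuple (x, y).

(-5, -5)

Form the augmented matrix and row-reduce:
  [ -1   1  |  0 ]
  [  4  -5  |  5 ]
R1 := -1·R1
  [ 1  -1  |  0 ]
  [ 4  -5  |  5 ]
R2 := R2 − 4·R1
  [ 1  -1  |  0 ]
  [ 0  -1  |  5 ]
R2 := -1·R2
  [ 1  -1  |   0 ]
  [ 0   1  |  -5 ]
R1 := R1 + R2
  [ 1  0  |  -5 ]
  [ 0  1  |  -5 ]
Reading off the last column: x = -5, y = -5.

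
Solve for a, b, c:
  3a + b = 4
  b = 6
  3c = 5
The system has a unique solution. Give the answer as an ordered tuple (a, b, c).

Form the augmented matrix and row-reduce:
  [ 3  1  0  |  4 ]
  [ 0  1  0  |  6 ]
  [ 0  0  3  |  5 ]
R1 -> 1/3·R1
  [ 1  1/3  0  |  4/3 ]
  [ 0    1  0  |    6 ]
  [ 0    0  3  |    5 ]
R3 -> 1/3·R3
  [ 1  1/3  0  |  4/3 ]
  [ 0    1  0  |    6 ]
  [ 0    0  1  |  5/3 ]
R1 -> R1 − 1/3·R2
  [ 1  0  0  |  -2/3 ]
  [ 0  1  0  |     6 ]
  [ 0  0  1  |   5/3 ]
Reading off the last column: a = -2/3, b = 6, c = 5/3.

(-2/3, 6, 5/3)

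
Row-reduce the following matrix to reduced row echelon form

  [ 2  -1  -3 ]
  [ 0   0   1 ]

[[1, -1/2, 0], [0, 0, 1]]

Multiply ρ1 by 1/2.
  [ 1  -1/2  -3/2 ]
  [ 0     0     1 ]
Add 3/2 times ρ2 to ρ1.
  [ 1  -1/2  0 ]
  [ 0     0  1 ]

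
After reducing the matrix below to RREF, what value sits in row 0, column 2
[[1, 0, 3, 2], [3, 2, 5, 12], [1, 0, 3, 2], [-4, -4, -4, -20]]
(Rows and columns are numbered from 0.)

3

R2 -> R2 − 3·R1
R3 -> R3 − R1
R4 -> R4 + 4·R1
R2 -> 1/2·R2
R4 -> R4 + 4·R2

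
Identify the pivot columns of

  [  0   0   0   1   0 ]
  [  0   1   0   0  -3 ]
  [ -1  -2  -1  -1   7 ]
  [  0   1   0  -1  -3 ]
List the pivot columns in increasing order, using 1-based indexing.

1, 2, 4

R1 <-> R3
  [ -1  -2  -1  -1   7 ]
  [  0   1   0   0  -3 ]
  [  0   0   0   1   0 ]
  [  0   1   0  -1  -3 ]
R1 := -1·R1
  [ 1  2  1   1  -7 ]
  [ 0  1  0   0  -3 ]
  [ 0  0  0   1   0 ]
  [ 0  1  0  -1  -3 ]
R4 := R4 − R2
  [ 1  2  1   1  -7 ]
  [ 0  1  0   0  -3 ]
  [ 0  0  0   1   0 ]
  [ 0  0  0  -1   0 ]
R4 := R4 + R3
  [ 1  2  1  1  -7 ]
  [ 0  1  0  0  -3 ]
  [ 0  0  0  1   0 ]
  [ 0  0  0  0   0 ]
R1 := R1 − R3
  [ 1  2  1  0  -7 ]
  [ 0  1  0  0  -3 ]
  [ 0  0  0  1   0 ]
  [ 0  0  0  0   0 ]
R1 := R1 − 2·R2
  [ 1  0  1  0  -1 ]
  [ 0  1  0  0  -3 ]
  [ 0  0  0  1   0 ]
  [ 0  0  0  0   0 ]
Pivot columns are the columns containing a leading 1.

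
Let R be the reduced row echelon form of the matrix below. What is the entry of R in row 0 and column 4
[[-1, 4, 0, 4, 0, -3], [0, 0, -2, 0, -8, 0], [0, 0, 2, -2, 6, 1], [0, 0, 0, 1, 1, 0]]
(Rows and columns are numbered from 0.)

ρ1 -> -1·ρ1
  [ 1  -4   0  -4   0  3 ]
  [ 0   0  -2   0  -8  0 ]
  [ 0   0   2  -2   6  1 ]
  [ 0   0   0   1   1  0 ]
ρ2 -> -1/2·ρ2
  [ 1  -4  0  -4  0  3 ]
  [ 0   0  1   0  4  0 ]
  [ 0   0  2  -2  6  1 ]
  [ 0   0  0   1  1  0 ]
ρ3 -> ρ3 − 2·ρ2
  [ 1  -4  0  -4   0  3 ]
  [ 0   0  1   0   4  0 ]
  [ 0   0  0  -2  -2  1 ]
  [ 0   0  0   1   1  0 ]
ρ3 -> -1/2·ρ3
  [ 1  -4  0  -4  0     3 ]
  [ 0   0  1   0  4     0 ]
  [ 0   0  0   1  1  -1/2 ]
  [ 0   0  0   1  1     0 ]
ρ4 -> ρ4 − ρ3
  [ 1  -4  0  -4  0     3 ]
  [ 0   0  1   0  4     0 ]
  [ 0   0  0   1  1  -1/2 ]
  [ 0   0  0   0  0   1/2 ]
ρ4 -> 2·ρ4
  [ 1  -4  0  -4  0     3 ]
  [ 0   0  1   0  4     0 ]
  [ 0   0  0   1  1  -1/2 ]
  [ 0   0  0   0  0     1 ]
ρ3 -> ρ3 + 1/2·ρ4
  [ 1  -4  0  -4  0  3 ]
  [ 0   0  1   0  4  0 ]
  [ 0   0  0   1  1  0 ]
  [ 0   0  0   0  0  1 ]
ρ1 -> ρ1 − 3·ρ4
  [ 1  -4  0  -4  0  0 ]
  [ 0   0  1   0  4  0 ]
  [ 0   0  0   1  1  0 ]
  [ 0   0  0   0  0  1 ]
ρ1 -> ρ1 + 4·ρ3
  [ 1  -4  0  0  4  0 ]
  [ 0   0  1  0  4  0 ]
  [ 0   0  0  1  1  0 ]
  [ 0   0  0  0  0  1 ]

4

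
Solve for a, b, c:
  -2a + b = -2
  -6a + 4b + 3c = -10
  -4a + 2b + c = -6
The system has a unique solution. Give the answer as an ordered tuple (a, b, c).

(2, 2, -2)

Form the augmented matrix and row-reduce:
  [ -2  1  0  |   -2 ]
  [ -6  4  3  |  -10 ]
  [ -4  2  1  |   -6 ]
Multiply ρ1 by -1/2.
  [  1  -1/2  0  |    1 ]
  [ -6     4  3  |  -10 ]
  [ -4     2  1  |   -6 ]
Add 6 times ρ1 to ρ2.
  [  1  -1/2  0  |   1 ]
  [  0     1  3  |  -4 ]
  [ -4     2  1  |  -6 ]
Add 4 times ρ1 to ρ3.
  [ 1  -1/2  0  |   1 ]
  [ 0     1  3  |  -4 ]
  [ 0     0  1  |  -2 ]
Subtract 3 times ρ3 from ρ2.
  [ 1  -1/2  0  |   1 ]
  [ 0     1  0  |   2 ]
  [ 0     0  1  |  -2 ]
Add 1/2 times ρ2 to ρ1.
  [ 1  0  0  |   2 ]
  [ 0  1  0  |   2 ]
  [ 0  0  1  |  -2 ]
Reading off the last column: a = 2, b = 2, c = -2.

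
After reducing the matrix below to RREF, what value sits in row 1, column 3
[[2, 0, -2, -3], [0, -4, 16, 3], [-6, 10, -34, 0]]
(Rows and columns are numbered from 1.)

r1 := 1/2·r1
  [  1   0   -1  -3/2 ]
  [  0  -4   16     3 ]
  [ -6  10  -34     0 ]
r3 := r3 + 6·r1
  [ 1   0   -1  -3/2 ]
  [ 0  -4   16     3 ]
  [ 0  10  -40    -9 ]
r2 := -1/4·r2
  [ 1   0   -1  -3/2 ]
  [ 0   1   -4  -3/4 ]
  [ 0  10  -40    -9 ]
r3 := r3 − 10·r2
  [ 1  0  -1  -3/2 ]
  [ 0  1  -4  -3/4 ]
  [ 0  0   0  -3/2 ]
r3 := -2/3·r3
  [ 1  0  -1  -3/2 ]
  [ 0  1  -4  -3/4 ]
  [ 0  0   0     1 ]
r2 := r2 + 3/4·r3
  [ 1  0  -1  -3/2 ]
  [ 0  1  -4     0 ]
  [ 0  0   0     1 ]
r1 := r1 + 3/2·r3
  [ 1  0  -1  0 ]
  [ 0  1  -4  0 ]
  [ 0  0   0  1 ]

-1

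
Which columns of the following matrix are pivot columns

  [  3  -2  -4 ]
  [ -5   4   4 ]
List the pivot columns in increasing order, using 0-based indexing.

0, 1

Multiply R1 by 1/3.
Add 5 times R1 to R2.
Multiply R2 by 3/2.
Add 2/3 times R2 to R1.
Pivot columns are the columns containing a leading 1.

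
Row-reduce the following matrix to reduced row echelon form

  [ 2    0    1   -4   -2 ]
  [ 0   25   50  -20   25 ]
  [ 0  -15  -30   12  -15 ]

[[1, 0, 1/2, -2, -1], [0, 1, 2, -4/5, 1], [0, 0, 0, 0, 0]]

ρ1 := 1/2·ρ1
  [ 1    0  1/2   -2   -1 ]
  [ 0   25   50  -20   25 ]
  [ 0  -15  -30   12  -15 ]
ρ2 := 1/25·ρ2
  [ 1    0  1/2    -2   -1 ]
  [ 0    1    2  -4/5    1 ]
  [ 0  -15  -30    12  -15 ]
ρ3 := ρ3 + 15·ρ2
  [ 1  0  1/2    -2  -1 ]
  [ 0  1    2  -4/5   1 ]
  [ 0  0    0     0   0 ]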